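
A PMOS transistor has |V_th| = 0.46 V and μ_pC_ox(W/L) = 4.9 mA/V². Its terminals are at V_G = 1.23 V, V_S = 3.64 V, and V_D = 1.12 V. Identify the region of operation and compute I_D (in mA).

Saturation; I_D = 9.32 mA

V_SG = V_S − V_G = 3.64 − 1.23 = 2.41 V; V_SD = V_S − V_D = 3.64 − 1.12 = 2.52 V.
V_ov = V_SG − |V_th| = 2.41 − 0.46 = 1.95 V.
Since V_SD = 2.52 V ≥ V_ov = 1.95 V, the device is in saturation.
I_D = ½ k_p V_ov² = 0.5 × 4.9 × 1.95² = 9.32 mA.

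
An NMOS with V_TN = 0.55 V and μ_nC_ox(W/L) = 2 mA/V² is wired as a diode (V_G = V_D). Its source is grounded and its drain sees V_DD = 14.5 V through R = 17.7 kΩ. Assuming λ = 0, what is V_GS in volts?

V_GS = 1.41 V

With gate tied to drain, V_GS = V_DS ≥ V_GS − V_TN, so the device is in saturation.
KCL at the drain: ½ k_n (V_GS − V_TN)² = (V_DD − V_GS)/R.
Let x = V_GS − 0.55. Then 17.7 x² + x − 13.95 = 0, giving x = 0.86 V (positive root), so V_GS = 1.41 V.
I_D = (V_DD − V_GS)/R = (14.5 − 1.41) / 17.7 = 0.74 mA.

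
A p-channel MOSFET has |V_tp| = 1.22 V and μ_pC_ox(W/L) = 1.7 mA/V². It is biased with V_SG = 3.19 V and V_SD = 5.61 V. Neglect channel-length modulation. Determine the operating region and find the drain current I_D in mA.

V_ov = V_SG − |V_tp| = 3.19 − 1.22 = 1.97 V.
Since V_SD = 5.61 V ≥ V_ov = 1.97 V, the device is in saturation.
I_D = ½ k_p V_ov² = 0.5 × 1.7 × 1.97² = 3.3 mA.

Saturation; I_D = 3.30 mA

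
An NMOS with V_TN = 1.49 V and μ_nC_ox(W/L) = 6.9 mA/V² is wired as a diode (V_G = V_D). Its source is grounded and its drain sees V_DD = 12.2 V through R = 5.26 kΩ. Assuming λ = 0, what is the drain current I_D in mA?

With gate tied to drain, V_GS = V_DS ≥ V_GS − V_TN, so the device is in saturation.
KCL at the drain: ½ k_n (V_GS − V_TN)² = (V_DD − V_GS)/R.
Let x = V_GS − 1.49. Then 18.1 x² + x − 10.71 = 0, giving x = 0.741 V (positive root), so V_GS = 2.23 V.
I_D = (V_DD − V_GS)/R = (12.2 − 2.23) / 5.26 = 1.9 mA.

I_D = 1.90 mA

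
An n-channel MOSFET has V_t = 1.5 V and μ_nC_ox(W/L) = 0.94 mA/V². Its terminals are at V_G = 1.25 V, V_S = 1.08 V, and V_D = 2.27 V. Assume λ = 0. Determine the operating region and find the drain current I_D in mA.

V_GS = V_G − V_S = 1.25 − 1.08 = 0.17 V; V_DS = V_D − V_S = 2.27 − 1.08 = 1.19 V.
V_GS = 0.17 V < V_t = 1.5 V, so the transistor is in cutoff.

Cutoff; I_D = 0 mA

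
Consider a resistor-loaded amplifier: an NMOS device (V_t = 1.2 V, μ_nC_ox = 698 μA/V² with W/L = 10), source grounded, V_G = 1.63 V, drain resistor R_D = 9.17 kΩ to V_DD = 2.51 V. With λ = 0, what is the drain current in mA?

I_D = 0.263 mA

V_GS = V_G = 1.63 V, so V_ov = 1.63 − 1.2 = 0.43 V.
k_n = μ_nC_ox · (W/L) = 6.98 mA/V².
Assume saturation: I_D = ½ k_n V_ov² = 0.5 × 6.98 × 0.43² = 0.645 mA, giving V_DS = V_DD − I_D R_D = 2.51 − 0.645 × 9.17 = -3.41 V.
But -3.41 V < V_ov = 0.43 V, so the device is actually in triode.
In triode I_D = k_n[V_ov V_DS − ½ V_DS²] and I_D = (V_DD − V_DS)/R_D. Equating: 32 V_DS² − 28.52 V_DS + 2.51 = 0, giving V_DS = 0.099 V (the root below V_ov).
I_D = (2.51 − 0.099) / 9.17 = 0.263 mA.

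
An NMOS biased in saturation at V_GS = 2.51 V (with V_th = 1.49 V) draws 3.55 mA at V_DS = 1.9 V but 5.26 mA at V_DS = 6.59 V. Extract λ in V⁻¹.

λ = 0.128 V⁻¹

With V_GS fixed, I_D ∝ (1 + λ V_DS) in saturation, so I_D2/I_D1 = (1 + λ V_DS2)/(1 + λ V_DS1).
5.26/3.55 = 1.482 = (1 + 6.59 λ)/(1 + 1.9 λ).
Solving: λ (I_D1 V_DS2 − I_D2 V_DS1) = I_D2 − I_D1, so λ = (5.26 − 3.55) / (3.55 × 6.59 − 5.26 × 1.9) = 1.71 / 13.4 = 0.128 V⁻¹.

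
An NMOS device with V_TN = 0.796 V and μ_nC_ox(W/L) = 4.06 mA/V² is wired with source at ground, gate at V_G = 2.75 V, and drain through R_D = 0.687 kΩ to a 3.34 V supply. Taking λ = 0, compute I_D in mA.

V_GS = V_G = 2.75 V, so V_ov = 2.75 − 0.796 = 1.95 V.
Assume saturation: I_D = ½ k_n V_ov² = 0.5 × 4.06 × 1.95² = 7.75 mA, giving V_DS = V_DD − I_D R_D = 3.34 − 7.75 × 0.687 = -1.98 V.
But -1.98 V < V_ov = 1.95 V, so the device is actually in triode.
In triode I_D = k_n[V_ov V_DS − ½ V_DS²] and I_D = (V_DD − V_DS)/R_D. Equating: 1.39 V_DS² − 6.45 V_DS + 3.34 = 0, giving V_DS = 0.594 V (the root below V_ov).
I_D = (3.34 − 0.594) / 0.687 = 4 mA.

I_D = 4.00 mA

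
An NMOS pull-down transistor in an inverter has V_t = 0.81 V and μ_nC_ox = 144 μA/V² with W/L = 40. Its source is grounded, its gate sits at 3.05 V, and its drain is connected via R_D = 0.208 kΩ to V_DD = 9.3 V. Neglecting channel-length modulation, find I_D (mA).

I_D = 14.5 mA

V_GS = V_G = 3.05 V, so V_ov = 3.05 − 0.81 = 2.24 V.
k_n = μ_nC_ox · (W/L) = 5.76 mA/V².
Assume saturation: I_D = ½ k_n V_ov² = 0.5 × 5.76 × 2.24² = 14.5 mA, giving V_DS = V_DD − I_D R_D = 9.3 − 14.5 × 0.208 = 6.29 V.
V_DS = 6.29 V ≥ V_ov = 2.24 V, confirming saturation.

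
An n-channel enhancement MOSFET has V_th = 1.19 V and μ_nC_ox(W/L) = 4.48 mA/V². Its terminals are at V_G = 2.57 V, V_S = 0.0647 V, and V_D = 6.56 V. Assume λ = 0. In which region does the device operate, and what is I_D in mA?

V_GS = V_G − V_S = 2.57 − 0.0647 = 2.51 V; V_DS = V_D − V_S = 6.56 − 0.0647 = 6.5 V.
V_ov = V_GS − V_th = 2.51 − 1.19 = 1.32 V.
Since V_DS = 6.5 V ≥ V_ov = 1.32 V, the device is in saturation.
I_D = ½ k_n V_ov² = 0.5 × 4.48 × 1.32² = 3.88 mA.

Saturation; I_D = 3.88 mA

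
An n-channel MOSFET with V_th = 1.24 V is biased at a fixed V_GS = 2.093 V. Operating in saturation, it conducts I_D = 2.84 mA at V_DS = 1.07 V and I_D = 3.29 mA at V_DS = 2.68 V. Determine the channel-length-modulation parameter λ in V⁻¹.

λ = 0.110 V⁻¹

With V_GS fixed, I_D ∝ (1 + λ V_DS) in saturation, so I_D2/I_D1 = (1 + λ V_DS2)/(1 + λ V_DS1).
3.29/2.84 = 1.158 = (1 + 2.68 λ)/(1 + 1.07 λ).
Solving: λ (I_D1 V_DS2 − I_D2 V_DS1) = I_D2 − I_D1, so λ = (3.29 − 2.84) / (2.84 × 2.68 − 3.29 × 1.07) = 0.45 / 4.09 = 0.11 V⁻¹.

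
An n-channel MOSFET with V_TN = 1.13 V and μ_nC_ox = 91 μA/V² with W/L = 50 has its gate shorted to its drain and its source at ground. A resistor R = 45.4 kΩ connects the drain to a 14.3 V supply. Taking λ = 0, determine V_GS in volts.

With gate tied to drain, V_GS = V_DS ≥ V_GS − V_TN, so the device is in saturation.
k_n = μ_nC_ox · (W/L) = 4.55 mA/V².
KCL at the drain: ½ k_n (V_GS − V_TN)² = (V_DD − V_GS)/R.
Let x = V_GS − 1.13. Then 103 x² + x − 13.17 = 0, giving x = 0.352 V (positive root), so V_GS = 1.48 V.
I_D = (V_DD − V_GS)/R = (14.3 − 1.48) / 45.4 = 0.282 mA.

V_GS = 1.48 V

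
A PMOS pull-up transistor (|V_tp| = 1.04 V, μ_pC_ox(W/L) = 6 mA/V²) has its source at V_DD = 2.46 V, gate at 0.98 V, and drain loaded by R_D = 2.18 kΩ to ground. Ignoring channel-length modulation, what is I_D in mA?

I_D = 0.581 mA

V_SG = V_DD − V_G = 2.46 − 0.98 = 1.48 V, so V_ov = 1.48 − 1.04 = 0.44 V.
Assume saturation: I_D = ½ k_p V_ov² = 0.5 × 6 × 0.44² = 0.581 mA, giving V_SD = V_DD − I_D R_D = 2.46 − 0.581 × 2.18 = 1.19 V.
V_SD = 1.19 V ≥ V_ov = 0.44 V, confirming saturation.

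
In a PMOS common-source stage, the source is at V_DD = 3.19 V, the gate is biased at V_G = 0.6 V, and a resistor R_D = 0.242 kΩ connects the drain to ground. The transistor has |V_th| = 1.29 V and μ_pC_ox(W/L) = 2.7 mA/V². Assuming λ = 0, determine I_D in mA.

V_SG = V_DD − V_G = 3.19 − 0.6 = 2.59 V, so V_ov = 2.59 − 1.29 = 1.3 V.
Assume saturation: I_D = ½ k_p V_ov² = 0.5 × 2.7 × 1.3² = 2.28 mA, giving V_SD = V_DD − I_D R_D = 3.19 − 2.28 × 0.242 = 2.64 V.
V_SD = 2.64 V ≥ V_ov = 1.3 V, confirming saturation.

I_D = 2.28 mA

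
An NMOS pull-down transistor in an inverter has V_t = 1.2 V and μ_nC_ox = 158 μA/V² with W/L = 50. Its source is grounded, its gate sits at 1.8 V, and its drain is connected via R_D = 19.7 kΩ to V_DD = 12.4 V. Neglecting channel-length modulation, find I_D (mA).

V_GS = V_G = 1.8 V, so V_ov = 1.8 − 1.2 = 0.6 V.
k_n = μ_nC_ox · (W/L) = 7.9 mA/V².
Assume saturation: I_D = ½ k_n V_ov² = 0.5 × 7.9 × 0.6² = 1.42 mA, giving V_DS = V_DD − I_D R_D = 12.4 − 1.42 × 19.7 = -15.6 V.
But -15.6 V < V_ov = 0.6 V, so the device is actually in triode.
In triode I_D = k_n[V_ov V_DS − ½ V_DS²] and I_D = (V_DD − V_DS)/R_D. Equating: 77.8 V_DS² − 94.38 V_DS + 12.4 = 0, giving V_DS = 0.15 V (the root below V_ov).
I_D = (12.4 − 0.15) / 19.7 = 0.622 mA.

I_D = 0.622 mA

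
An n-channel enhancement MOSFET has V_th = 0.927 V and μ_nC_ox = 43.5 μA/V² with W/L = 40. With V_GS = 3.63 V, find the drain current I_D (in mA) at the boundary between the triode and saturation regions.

I_D = 6.36 mA

At the boundary V_DS = V_ov = V_GS − V_th = 3.63 − 0.927 = 2.7 V.
k_n = μ_nC_ox · (W/L) = 1.74 mA/V².
I_D = ½ k_n V_ov² = 0.5 × 1.74 × 2.7² = 6.36 mA.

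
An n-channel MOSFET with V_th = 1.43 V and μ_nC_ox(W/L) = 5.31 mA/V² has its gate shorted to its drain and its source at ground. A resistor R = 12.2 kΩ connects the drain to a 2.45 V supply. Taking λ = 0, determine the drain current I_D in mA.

With gate tied to drain, V_GS = V_DS ≥ V_GS − V_th, so the device is in saturation.
KCL at the drain: ½ k_n (V_GS − V_th)² = (V_DD − V_GS)/R.
Let x = V_GS − 1.43. Then 32.4 x² + x − 1.02 = 0, giving x = 0.163 V (positive root), so V_GS = 1.59 V.
I_D = (V_DD − V_GS)/R = (2.45 − 1.59) / 12.2 = 0.0703 mA.

I_D = 0.0703 mA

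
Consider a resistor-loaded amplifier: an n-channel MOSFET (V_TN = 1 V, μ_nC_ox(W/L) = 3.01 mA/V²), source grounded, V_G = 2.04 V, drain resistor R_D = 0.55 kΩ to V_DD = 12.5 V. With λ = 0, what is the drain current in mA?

I_D = 1.63 mA

V_GS = V_G = 2.04 V, so V_ov = 2.04 − 1 = 1.04 V.
Assume saturation: I_D = ½ k_n V_ov² = 0.5 × 3.01 × 1.04² = 1.63 mA, giving V_DS = V_DD − I_D R_D = 12.5 − 1.63 × 0.55 = 11.6 V.
V_DS = 11.6 V ≥ V_ov = 1.04 V, confirming saturation.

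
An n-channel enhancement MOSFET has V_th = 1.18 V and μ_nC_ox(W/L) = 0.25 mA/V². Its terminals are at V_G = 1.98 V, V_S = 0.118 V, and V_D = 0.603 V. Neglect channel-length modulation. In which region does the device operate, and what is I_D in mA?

Triode; I_D = 0.0533 mA

V_GS = V_G − V_S = 1.98 − 0.118 = 1.86 V; V_DS = V_D − V_S = 0.603 − 0.118 = 0.485 V.
V_ov = V_GS − V_th = 1.86 − 1.18 = 0.682 V.
Since V_DS = 0.485 V < V_ov = 0.682 V, the device is in the triode region.
I_D = k_n [V_ov · V_DS − ½ V_DS²] = 0.25 × [0.682 × 0.485 − 0.5 × 0.485²] = 0.0533 mA.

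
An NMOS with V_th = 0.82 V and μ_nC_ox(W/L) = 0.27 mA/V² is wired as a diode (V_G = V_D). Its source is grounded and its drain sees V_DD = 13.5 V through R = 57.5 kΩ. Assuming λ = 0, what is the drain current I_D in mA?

I_D = 0.199 mA

With gate tied to drain, V_GS = V_DS ≥ V_GS − V_th, so the device is in saturation.
KCL at the drain: ½ k_n (V_GS − V_th)² = (V_DD − V_GS)/R.
Let x = V_GS − 0.82. Then 7.76 x² + x − 12.68 = 0, giving x = 1.22 V (positive root), so V_GS = 2.04 V.
I_D = (V_DD − V_GS)/R = (13.5 − 2.04) / 57.5 = 0.199 mA.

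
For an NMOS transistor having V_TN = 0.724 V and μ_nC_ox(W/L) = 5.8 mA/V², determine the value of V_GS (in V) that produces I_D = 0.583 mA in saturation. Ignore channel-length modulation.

V_GS = 1.17 V

In saturation I_D = ½ k_n (V_GS − V_TN)², so V_GS − V_TN = √(2 I_D / k_n) = √(2 × 0.583 / 5.8) = 0.448 V.
V_GS = 0.724 + 0.448 = 1.17 V.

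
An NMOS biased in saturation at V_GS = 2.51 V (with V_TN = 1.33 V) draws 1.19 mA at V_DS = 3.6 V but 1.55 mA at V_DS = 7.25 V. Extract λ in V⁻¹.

λ = 0.118 V⁻¹

With V_GS fixed, I_D ∝ (1 + λ V_DS) in saturation, so I_D2/I_D1 = (1 + λ V_DS2)/(1 + λ V_DS1).
1.55/1.19 = 1.303 = (1 + 7.25 λ)/(1 + 3.6 λ).
Solving: λ (I_D1 V_DS2 − I_D2 V_DS1) = I_D2 − I_D1, so λ = (1.55 − 1.19) / (1.19 × 7.25 − 1.55 × 3.6) = 0.36 / 3.05 = 0.118 V⁻¹.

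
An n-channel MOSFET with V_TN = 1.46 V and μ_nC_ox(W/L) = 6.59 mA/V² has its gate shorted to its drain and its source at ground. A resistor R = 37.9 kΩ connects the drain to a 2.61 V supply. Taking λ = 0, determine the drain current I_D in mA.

With gate tied to drain, V_GS = V_DS ≥ V_GS − V_TN, so the device is in saturation.
KCL at the drain: ½ k_n (V_GS − V_TN)² = (V_DD − V_GS)/R.
Let x = V_GS − 1.46. Then 125 x² + x − 1.15 = 0, giving x = 0.092 V (positive root), so V_GS = 1.55 V.
I_D = (V_DD − V_GS)/R = (2.61 − 1.55) / 37.9 = 0.0279 mA.

I_D = 0.0279 mA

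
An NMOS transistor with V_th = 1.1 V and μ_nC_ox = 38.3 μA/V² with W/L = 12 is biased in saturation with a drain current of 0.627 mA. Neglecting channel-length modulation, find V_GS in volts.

k_n = μ_nC_ox · (W/L) = 0.4596 mA/V².
In saturation I_D = ½ k_n (V_GS − V_th)², so V_GS − V_th = √(2 I_D / k_n) = √(2 × 0.627 / 0.4596) = 1.65 V.
V_GS = 1.1 + 1.65 = 2.75 V.

V_GS = 2.75 V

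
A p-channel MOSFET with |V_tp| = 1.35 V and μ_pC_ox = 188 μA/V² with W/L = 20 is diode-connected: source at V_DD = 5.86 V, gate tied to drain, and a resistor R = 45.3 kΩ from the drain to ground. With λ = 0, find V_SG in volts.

With gate tied to drain, V_SG = V_SD ≥ V_SG − |V_tp|, so the device is in saturation.
k_p = μ_pC_ox · (W/L) = 3.76 mA/V².
KCL at the drain: ½ k_p (V_SG − |V_tp|)² = (V_DD − V_SG)/R.
Let x = V_SG − 1.35. Then 85.2 x² + x − 4.51 = 0, giving x = 0.224 V (positive root), so V_SG = 1.57 V.
I_D = (V_DD − V_SG)/R = (5.86 − 1.57) / 45.3 = 0.0946 mA.

V_SG = 1.57 V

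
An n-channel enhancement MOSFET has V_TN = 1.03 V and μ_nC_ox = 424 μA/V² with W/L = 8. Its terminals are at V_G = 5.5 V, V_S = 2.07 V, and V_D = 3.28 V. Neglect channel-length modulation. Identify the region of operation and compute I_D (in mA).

Triode; I_D = 7.37 mA

V_GS = V_G − V_S = 5.5 − 2.07 = 3.43 V; V_DS = V_D − V_S = 3.28 − 2.07 = 1.21 V.
k_n = μ_nC_ox · (W/L) = 3.392 mA/V².
V_ov = V_GS − V_TN = 3.43 − 1.03 = 2.4 V.
Since V_DS = 1.21 V < V_ov = 2.4 V, the device is in the triode region.
I_D = k_n [V_ov · V_DS − ½ V_DS²] = 3.392 × [2.4 × 1.21 − 0.5 × 1.21²] = 7.37 mA.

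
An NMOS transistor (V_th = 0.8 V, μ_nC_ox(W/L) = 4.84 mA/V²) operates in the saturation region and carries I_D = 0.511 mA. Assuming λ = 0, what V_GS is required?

In saturation I_D = ½ k_n (V_GS − V_th)², so V_GS − V_th = √(2 I_D / k_n) = √(2 × 0.511 / 4.84) = 0.46 V.
V_GS = 0.8 + 0.46 = 1.26 V.

V_GS = 1.26 V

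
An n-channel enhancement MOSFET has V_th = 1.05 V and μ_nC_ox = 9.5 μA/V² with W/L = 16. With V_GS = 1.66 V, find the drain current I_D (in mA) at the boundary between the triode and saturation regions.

At the boundary V_DS = V_ov = V_GS − V_th = 1.66 − 1.05 = 0.61 V.
k_n = μ_nC_ox · (W/L) = 0.152 mA/V².
I_D = ½ k_n V_ov² = 0.5 × 0.152 × 0.61² = 0.0283 mA.

I_D = 0.0283 mA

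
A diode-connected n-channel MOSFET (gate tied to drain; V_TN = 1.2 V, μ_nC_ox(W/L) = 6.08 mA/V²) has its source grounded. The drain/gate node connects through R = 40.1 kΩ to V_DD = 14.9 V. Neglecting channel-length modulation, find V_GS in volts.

V_GS = 1.53 V

With gate tied to drain, V_GS = V_DS ≥ V_GS − V_TN, so the device is in saturation.
KCL at the drain: ½ k_n (V_GS − V_TN)² = (V_DD − V_GS)/R.
Let x = V_GS − 1.2. Then 122 x² + x − 13.7 = 0, giving x = 0.331 V (positive root), so V_GS = 1.53 V.
I_D = (V_DD − V_GS)/R = (14.9 − 1.53) / 40.1 = 0.333 mA.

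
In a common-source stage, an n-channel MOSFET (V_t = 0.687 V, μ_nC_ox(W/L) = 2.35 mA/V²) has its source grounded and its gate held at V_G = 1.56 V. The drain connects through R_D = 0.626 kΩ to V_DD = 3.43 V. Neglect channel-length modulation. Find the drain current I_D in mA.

V_GS = V_G = 1.56 V, so V_ov = 1.56 − 0.687 = 0.873 V.
Assume saturation: I_D = ½ k_n V_ov² = 0.5 × 2.35 × 0.873² = 0.896 mA, giving V_DS = V_DD − I_D R_D = 3.43 − 0.896 × 0.626 = 2.87 V.
V_DS = 2.87 V ≥ V_ov = 0.873 V, confirming saturation.

I_D = 0.896 mA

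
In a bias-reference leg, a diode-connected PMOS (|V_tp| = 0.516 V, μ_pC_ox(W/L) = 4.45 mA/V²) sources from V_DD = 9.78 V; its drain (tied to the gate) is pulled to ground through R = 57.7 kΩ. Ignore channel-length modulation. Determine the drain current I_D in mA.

With gate tied to drain, V_SG = V_SD ≥ V_SG − |V_tp|, so the device is in saturation.
KCL at the drain: ½ k_p (V_SG − |V_tp|)² = (V_DD − V_SG)/R.
Let x = V_SG − 0.516. Then 128 x² + x − 9.264 = 0, giving x = 0.265 V (positive root), so V_SG = 0.781 V.
I_D = (V_DD − V_SG)/R = (9.78 − 0.781) / 57.7 = 0.156 mA.

I_D = 0.156 mA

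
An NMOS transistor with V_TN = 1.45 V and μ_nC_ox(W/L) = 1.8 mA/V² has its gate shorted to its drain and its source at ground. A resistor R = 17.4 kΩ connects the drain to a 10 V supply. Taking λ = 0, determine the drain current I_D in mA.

I_D = 0.451 mA

With gate tied to drain, V_GS = V_DS ≥ V_GS − V_TN, so the device is in saturation.
KCL at the drain: ½ k_n (V_GS − V_TN)² = (V_DD − V_GS)/R.
Let x = V_GS − 1.45. Then 15.7 x² + x − 8.55 = 0, giving x = 0.708 V (positive root), so V_GS = 2.16 V.
I_D = (V_DD − V_GS)/R = (10 − 2.16) / 17.4 = 0.451 mA.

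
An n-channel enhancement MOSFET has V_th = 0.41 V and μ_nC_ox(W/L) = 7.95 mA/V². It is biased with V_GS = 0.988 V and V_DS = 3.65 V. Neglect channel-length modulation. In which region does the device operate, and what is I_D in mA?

Saturation; I_D = 1.33 mA

V_ov = V_GS − V_th = 0.988 − 0.41 = 0.578 V.
Since V_DS = 3.65 V ≥ V_ov = 0.578 V, the device is in saturation.
I_D = ½ k_n V_ov² = 0.5 × 7.95 × 0.578² = 1.33 mA.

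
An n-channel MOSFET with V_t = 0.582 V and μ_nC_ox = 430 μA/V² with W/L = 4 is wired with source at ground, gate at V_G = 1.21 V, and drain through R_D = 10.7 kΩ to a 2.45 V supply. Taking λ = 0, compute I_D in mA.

I_D = 0.207 mA

V_GS = V_G = 1.21 V, so V_ov = 1.21 − 0.582 = 0.628 V.
k_n = μ_nC_ox · (W/L) = 1.72 mA/V².
Assume saturation: I_D = ½ k_n V_ov² = 0.5 × 1.72 × 0.628² = 0.339 mA, giving V_DS = V_DD − I_D R_D = 2.45 − 0.339 × 10.7 = -1.18 V.
But -1.18 V < V_ov = 0.628 V, so the device is actually in triode.
In triode I_D = k_n[V_ov V_DS − ½ V_DS²] and I_D = (V_DD − V_DS)/R_D. Equating: 9.2 V_DS² − 12.56 V_DS + 2.45 = 0, giving V_DS = 0.236 V (the root below V_ov).
I_D = (2.45 − 0.236) / 10.7 = 0.207 mA.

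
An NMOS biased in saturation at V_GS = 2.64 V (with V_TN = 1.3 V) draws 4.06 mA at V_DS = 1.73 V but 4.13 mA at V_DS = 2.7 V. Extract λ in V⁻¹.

With V_GS fixed, I_D ∝ (1 + λ V_DS) in saturation, so I_D2/I_D1 = (1 + λ V_DS2)/(1 + λ V_DS1).
4.13/4.06 = 1.017 = (1 + 2.7 λ)/(1 + 1.73 λ).
Solving: λ (I_D1 V_DS2 − I_D2 V_DS1) = I_D2 − I_D1, so λ = (4.13 − 4.06) / (4.06 × 2.7 − 4.13 × 1.73) = 0.07 / 3.82 = 0.0183 V⁻¹.

λ = 0.0183 V⁻¹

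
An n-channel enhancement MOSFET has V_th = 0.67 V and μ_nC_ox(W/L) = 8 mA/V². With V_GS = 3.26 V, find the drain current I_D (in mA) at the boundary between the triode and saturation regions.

At the boundary V_DS = V_ov = V_GS − V_th = 3.26 − 0.67 = 2.59 V.
I_D = ½ k_n V_ov² = 0.5 × 8 × 2.59² = 26.8 mA.

I_D = 26.8 mA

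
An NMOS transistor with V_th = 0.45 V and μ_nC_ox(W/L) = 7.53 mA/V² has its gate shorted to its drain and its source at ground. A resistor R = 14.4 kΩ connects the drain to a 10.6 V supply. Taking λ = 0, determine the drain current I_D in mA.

I_D = 0.675 mA

With gate tied to drain, V_GS = V_DS ≥ V_GS − V_th, so the device is in saturation.
KCL at the drain: ½ k_n (V_GS − V_th)² = (V_DD − V_GS)/R.
Let x = V_GS − 0.45. Then 54.2 x² + x − 10.15 = 0, giving x = 0.424 V (positive root), so V_GS = 0.874 V.
I_D = (V_DD − V_GS)/R = (10.6 − 0.874) / 14.4 = 0.675 mA.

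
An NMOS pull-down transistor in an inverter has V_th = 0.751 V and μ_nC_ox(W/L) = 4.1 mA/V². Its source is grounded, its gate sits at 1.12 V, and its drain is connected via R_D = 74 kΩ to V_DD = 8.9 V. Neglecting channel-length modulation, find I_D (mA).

I_D = 0.119 mA

V_GS = V_G = 1.12 V, so V_ov = 1.12 − 0.751 = 0.369 V.
Assume saturation: I_D = ½ k_n V_ov² = 0.5 × 4.1 × 0.369² = 0.279 mA, giving V_DS = V_DD − I_D R_D = 8.9 − 0.279 × 74 = -11.8 V.
But -11.8 V < V_ov = 0.369 V, so the device is actually in triode.
In triode I_D = k_n[V_ov V_DS − ½ V_DS²] and I_D = (V_DD − V_DS)/R_D. Equating: 152 V_DS² − 113 V_DS + 8.9 = 0, giving V_DS = 0.0896 V (the root below V_ov).
I_D = (8.9 − 0.0896) / 74 = 0.119 mA.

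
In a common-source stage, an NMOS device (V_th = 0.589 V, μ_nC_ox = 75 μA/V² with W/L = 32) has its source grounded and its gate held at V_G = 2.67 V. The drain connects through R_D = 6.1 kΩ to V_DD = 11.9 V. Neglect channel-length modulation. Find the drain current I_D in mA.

I_D = 1.88 mA

V_GS = V_G = 2.67 V, so V_ov = 2.67 − 0.589 = 2.08 V.
k_n = μ_nC_ox · (W/L) = 2.4 mA/V².
Assume saturation: I_D = ½ k_n V_ov² = 0.5 × 2.4 × 2.08² = 5.2 mA, giving V_DS = V_DD − I_D R_D = 11.9 − 5.2 × 6.1 = -19.8 V.
But -19.8 V < V_ov = 2.08 V, so the device is actually in triode.
In triode I_D = k_n[V_ov V_DS − ½ V_DS²] and I_D = (V_DD − V_DS)/R_D. Equating: 7.32 V_DS² − 31.47 V_DS + 11.9 = 0, giving V_DS = 0.419 V (the root below V_ov).
I_D = (11.9 − 0.419) / 6.1 = 1.88 mA.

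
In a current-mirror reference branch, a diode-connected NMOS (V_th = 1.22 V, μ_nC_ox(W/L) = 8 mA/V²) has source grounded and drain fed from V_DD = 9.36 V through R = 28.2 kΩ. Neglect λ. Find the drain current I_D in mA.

With gate tied to drain, V_GS = V_DS ≥ V_GS − V_th, so the device is in saturation.
KCL at the drain: ½ k_n (V_GS − V_th)² = (V_DD − V_GS)/R.
Let x = V_GS − 1.22. Then 113 x² + x − 8.14 = 0, giving x = 0.264 V (positive root), so V_GS = 1.48 V.
I_D = (V_DD − V_GS)/R = (9.36 − 1.48) / 28.2 = 0.279 mA.

I_D = 0.279 mA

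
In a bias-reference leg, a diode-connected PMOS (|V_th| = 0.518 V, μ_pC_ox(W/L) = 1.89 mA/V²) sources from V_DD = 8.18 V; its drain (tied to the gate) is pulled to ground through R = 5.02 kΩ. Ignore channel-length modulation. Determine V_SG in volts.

V_SG = 1.69 V

With gate tied to drain, V_SG = V_SD ≥ V_SG − |V_th|, so the device is in saturation.
KCL at the drain: ½ k_p (V_SG − |V_th|)² = (V_DD − V_SG)/R.
Let x = V_SG − 0.518. Then 4.74 x² + x − 7.662 = 0, giving x = 1.17 V (positive root), so V_SG = 1.69 V.
I_D = (V_DD − V_SG)/R = (8.18 − 1.69) / 5.02 = 1.29 mA.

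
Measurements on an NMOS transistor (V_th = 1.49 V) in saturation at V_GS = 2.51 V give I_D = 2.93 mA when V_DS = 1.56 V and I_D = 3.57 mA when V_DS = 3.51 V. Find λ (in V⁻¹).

With V_GS fixed, I_D ∝ (1 + λ V_DS) in saturation, so I_D2/I_D1 = (1 + λ V_DS2)/(1 + λ V_DS1).
3.57/2.93 = 1.218 = (1 + 3.51 λ)/(1 + 1.56 λ).
Solving: λ (I_D1 V_DS2 − I_D2 V_DS1) = I_D2 − I_D1, so λ = (3.57 − 2.93) / (2.93 × 3.51 − 3.57 × 1.56) = 0.64 / 4.72 = 0.136 V⁻¹.

λ = 0.136 V⁻¹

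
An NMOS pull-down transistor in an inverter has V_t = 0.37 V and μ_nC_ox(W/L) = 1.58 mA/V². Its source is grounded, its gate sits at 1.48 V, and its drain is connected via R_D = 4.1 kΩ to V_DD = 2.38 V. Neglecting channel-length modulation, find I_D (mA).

V_GS = V_G = 1.48 V, so V_ov = 1.48 − 0.37 = 1.11 V.
Assume saturation: I_D = ½ k_n V_ov² = 0.5 × 1.58 × 1.11² = 0.973 mA, giving V_DS = V_DD − I_D R_D = 2.38 − 0.973 × 4.1 = -1.61 V.
But -1.61 V < V_ov = 1.11 V, so the device is actually in triode.
In triode I_D = k_n[V_ov V_DS − ½ V_DS²] and I_D = (V_DD − V_DS)/R_D. Equating: 3.24 V_DS² − 8.191 V_DS + 2.38 = 0, giving V_DS = 0.335 V (the root below V_ov).
I_D = (2.38 − 0.335) / 4.1 = 0.499 mA.

I_D = 0.499 mA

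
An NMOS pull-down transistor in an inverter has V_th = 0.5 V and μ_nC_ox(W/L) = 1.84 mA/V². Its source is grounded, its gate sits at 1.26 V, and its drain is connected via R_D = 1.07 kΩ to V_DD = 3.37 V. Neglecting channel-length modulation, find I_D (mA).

I_D = 0.531 mA

V_GS = V_G = 1.26 V, so V_ov = 1.26 − 0.5 = 0.76 V.
Assume saturation: I_D = ½ k_n V_ov² = 0.5 × 1.84 × 0.76² = 0.531 mA, giving V_DS = V_DD − I_D R_D = 3.37 − 0.531 × 1.07 = 2.8 V.
V_DS = 2.8 V ≥ V_ov = 0.76 V, confirming saturation.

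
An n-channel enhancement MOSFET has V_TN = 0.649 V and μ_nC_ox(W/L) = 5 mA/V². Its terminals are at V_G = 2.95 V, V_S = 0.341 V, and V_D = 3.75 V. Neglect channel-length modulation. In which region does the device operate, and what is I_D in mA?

Saturation; I_D = 9.60 mA

V_GS = V_G − V_S = 2.95 − 0.341 = 2.61 V; V_DS = V_D − V_S = 3.75 − 0.341 = 3.41 V.
V_ov = V_GS − V_TN = 2.61 − 0.649 = 1.96 V.
Since V_DS = 3.41 V ≥ V_ov = 1.96 V, the device is in saturation.
I_D = ½ k_n V_ov² = 0.5 × 5 × 1.96² = 9.6 mA.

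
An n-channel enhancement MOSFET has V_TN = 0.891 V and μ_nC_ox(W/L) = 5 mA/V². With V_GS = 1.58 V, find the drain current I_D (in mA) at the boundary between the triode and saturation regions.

At the boundary V_DS = V_ov = V_GS − V_TN = 1.58 − 0.891 = 0.689 V.
I_D = ½ k_n V_ov² = 0.5 × 5 × 0.689² = 1.19 mA.

I_D = 1.19 mA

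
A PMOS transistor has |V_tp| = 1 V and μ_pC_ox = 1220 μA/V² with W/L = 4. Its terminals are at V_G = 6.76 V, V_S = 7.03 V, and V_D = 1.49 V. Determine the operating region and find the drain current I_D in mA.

V_SG = V_S − V_G = 7.03 − 6.76 = 0.27 V; V_SD = V_S − V_D = 7.03 − 1.49 = 5.54 V.
V_SG = 0.27 V < |V_tp| = 1 V, so the transistor is in cutoff.

Cutoff; I_D = 0 mA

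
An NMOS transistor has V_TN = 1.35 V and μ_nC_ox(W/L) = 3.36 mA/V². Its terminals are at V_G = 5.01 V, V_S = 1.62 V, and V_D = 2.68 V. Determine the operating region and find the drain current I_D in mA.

V_GS = V_G − V_S = 5.01 − 1.62 = 3.39 V; V_DS = V_D − V_S = 2.68 − 1.62 = 1.06 V.
V_ov = V_GS − V_TN = 3.39 − 1.35 = 2.04 V.
Since V_DS = 1.06 V < V_ov = 2.04 V, the device is in the triode region.
I_D = k_n [V_ov · V_DS − ½ V_DS²] = 3.36 × [2.04 × 1.06 − 0.5 × 1.06²] = 5.38 mA.

Triode; I_D = 5.38 mA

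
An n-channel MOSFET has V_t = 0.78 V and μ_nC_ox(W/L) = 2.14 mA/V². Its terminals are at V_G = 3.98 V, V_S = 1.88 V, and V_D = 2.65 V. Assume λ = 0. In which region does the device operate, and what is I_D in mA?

Triode; I_D = 1.54 mA

V_GS = V_G − V_S = 3.98 − 1.88 = 2.1 V; V_DS = V_D − V_S = 2.65 − 1.88 = 0.77 V.
V_ov = V_GS − V_t = 2.1 − 0.78 = 1.32 V.
Since V_DS = 0.77 V < V_ov = 1.32 V, the device is in the triode region.
I_D = k_n [V_ov · V_DS − ½ V_DS²] = 2.14 × [1.32 × 0.77 − 0.5 × 0.77²] = 1.54 mA.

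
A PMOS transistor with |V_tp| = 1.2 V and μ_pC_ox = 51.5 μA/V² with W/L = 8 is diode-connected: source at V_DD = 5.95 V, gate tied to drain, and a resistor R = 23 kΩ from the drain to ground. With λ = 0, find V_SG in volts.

V_SG = 2.10 V

With gate tied to drain, V_SG = V_SD ≥ V_SG − |V_tp|, so the device is in saturation.
k_p = μ_pC_ox · (W/L) = 0.412 mA/V².
KCL at the drain: ½ k_p (V_SG − |V_tp|)² = (V_DD − V_SG)/R.
Let x = V_SG − 1.2. Then 4.74 x² + x − 4.75 = 0, giving x = 0.901 V (positive root), so V_SG = 2.1 V.
I_D = (V_DD − V_SG)/R = (5.95 − 2.1) / 23 = 0.167 mA.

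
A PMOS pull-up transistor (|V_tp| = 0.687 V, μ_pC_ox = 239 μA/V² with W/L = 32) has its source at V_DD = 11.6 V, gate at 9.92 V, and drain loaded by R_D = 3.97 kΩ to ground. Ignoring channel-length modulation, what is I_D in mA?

V_SG = V_DD − V_G = 11.6 − 9.92 = 1.68 V, so V_ov = 1.68 − 0.687 = 0.993 V.
k_p = μ_pC_ox · (W/L) = 7.648 mA/V².
Assume saturation: I_D = ½ k_p V_ov² = 0.5 × 7.648 × 0.993² = 3.77 mA, giving V_SD = V_DD − I_D R_D = 11.6 − 3.77 × 3.97 = -3.37 V.
But -3.37 V < V_ov = 0.993 V, so the device is actually in triode.
In triode I_D = k_p[V_ov V_SD − ½ V_SD²] and I_D = (V_DD − V_SD)/R_D. Equating: 15.2 V_SD² − 31.15 V_SD + 11.6 = 0, giving V_SD = 0.489 V (the root below V_ov).
I_D = (11.6 − 0.489) / 3.97 = 2.8 mA.

I_D = 2.80 mA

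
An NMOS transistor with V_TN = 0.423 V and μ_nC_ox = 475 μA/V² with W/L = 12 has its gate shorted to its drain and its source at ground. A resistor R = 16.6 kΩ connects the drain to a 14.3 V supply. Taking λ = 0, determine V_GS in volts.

V_GS = 0.954 V

With gate tied to drain, V_GS = V_DS ≥ V_GS − V_TN, so the device is in saturation.
k_n = μ_nC_ox · (W/L) = 5.7 mA/V².
KCL at the drain: ½ k_n (V_GS − V_TN)² = (V_DD − V_GS)/R.
Let x = V_GS − 0.423. Then 47.3 x² + x − 13.88 = 0, giving x = 0.531 V (positive root), so V_GS = 0.954 V.
I_D = (V_DD − V_GS)/R = (14.3 − 0.954) / 16.6 = 0.804 mA.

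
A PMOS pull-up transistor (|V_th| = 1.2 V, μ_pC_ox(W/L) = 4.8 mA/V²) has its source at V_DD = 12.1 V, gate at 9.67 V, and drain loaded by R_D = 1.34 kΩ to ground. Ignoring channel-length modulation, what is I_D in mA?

V_SG = V_DD − V_G = 12.1 − 9.67 = 2.43 V, so V_ov = 2.43 − 1.2 = 1.23 V.
Assume saturation: I_D = ½ k_p V_ov² = 0.5 × 4.8 × 1.23² = 3.63 mA, giving V_SD = V_DD − I_D R_D = 12.1 − 3.63 × 1.34 = 7.23 V.
V_SD = 7.23 V ≥ V_ov = 1.23 V, confirming saturation.

I_D = 3.63 mA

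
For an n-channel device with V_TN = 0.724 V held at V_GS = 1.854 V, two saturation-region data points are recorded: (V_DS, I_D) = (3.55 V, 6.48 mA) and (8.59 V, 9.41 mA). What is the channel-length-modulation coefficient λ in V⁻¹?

With V_GS fixed, I_D ∝ (1 + λ V_DS) in saturation, so I_D2/I_D1 = (1 + λ V_DS2)/(1 + λ V_DS1).
9.41/6.48 = 1.452 = (1 + 8.59 λ)/(1 + 3.55 λ).
Solving: λ (I_D1 V_DS2 − I_D2 V_DS1) = I_D2 − I_D1, so λ = (9.41 − 6.48) / (6.48 × 8.59 − 9.41 × 3.55) = 2.93 / 22.3 = 0.132 V⁻¹.

λ = 0.132 V⁻¹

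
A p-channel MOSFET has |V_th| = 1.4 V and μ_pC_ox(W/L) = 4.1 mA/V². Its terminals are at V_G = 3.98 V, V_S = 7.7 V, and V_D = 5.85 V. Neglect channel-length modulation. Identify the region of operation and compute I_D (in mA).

V_SG = V_S − V_G = 7.7 − 3.98 = 3.72 V; V_SD = V_S − V_D = 7.7 − 5.85 = 1.85 V.
V_ov = V_SG − |V_th| = 3.72 − 1.4 = 2.32 V.
Since V_SD = 1.85 V < V_ov = 2.32 V, the device is in the triode region.
I_D = k_p [V_ov · V_SD − ½ V_SD²] = 4.1 × [2.32 × 1.85 − 0.5 × 1.85²] = 10.6 mA.

Triode; I_D = 10.6 mA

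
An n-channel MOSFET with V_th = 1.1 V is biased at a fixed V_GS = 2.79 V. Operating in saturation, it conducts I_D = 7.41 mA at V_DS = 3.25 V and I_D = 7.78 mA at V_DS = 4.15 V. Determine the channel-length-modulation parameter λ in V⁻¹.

With V_GS fixed, I_D ∝ (1 + λ V_DS) in saturation, so I_D2/I_D1 = (1 + λ V_DS2)/(1 + λ V_DS1).
7.78/7.41 = 1.05 = (1 + 4.15 λ)/(1 + 3.25 λ).
Solving: λ (I_D1 V_DS2 − I_D2 V_DS1) = I_D2 − I_D1, so λ = (7.78 − 7.41) / (7.41 × 4.15 − 7.78 × 3.25) = 0.37 / 5.47 = 0.0677 V⁻¹.

λ = 0.0677 V⁻¹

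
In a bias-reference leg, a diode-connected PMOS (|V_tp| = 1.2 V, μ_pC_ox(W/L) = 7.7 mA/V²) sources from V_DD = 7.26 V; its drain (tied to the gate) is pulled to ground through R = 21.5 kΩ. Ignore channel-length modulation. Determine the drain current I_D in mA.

I_D = 0.270 mA

With gate tied to drain, V_SG = V_SD ≥ V_SG − |V_tp|, so the device is in saturation.
KCL at the drain: ½ k_p (V_SG − |V_tp|)² = (V_DD − V_SG)/R.
Let x = V_SG − 1.2. Then 82.8 x² + x − 6.06 = 0, giving x = 0.265 V (positive root), so V_SG = 1.46 V.
I_D = (V_DD − V_SG)/R = (7.26 − 1.46) / 21.5 = 0.27 mA.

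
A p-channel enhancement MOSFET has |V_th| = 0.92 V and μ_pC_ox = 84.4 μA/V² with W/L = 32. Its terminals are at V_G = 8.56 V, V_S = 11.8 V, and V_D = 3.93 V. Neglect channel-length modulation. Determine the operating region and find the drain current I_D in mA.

V_SG = V_S − V_G = 11.8 − 8.56 = 3.24 V; V_SD = V_S − V_D = 11.8 − 3.93 = 7.87 V.
k_p = μ_pC_ox · (W/L) = 2.701 mA/V².
V_ov = V_SG − |V_th| = 3.24 − 0.92 = 2.32 V.
Since V_SD = 7.87 V ≥ V_ov = 2.32 V, the device is in saturation.
I_D = ½ k_p V_ov² = 0.5 × 2.701 × 2.32² = 7.27 mA.

Saturation; I_D = 7.27 mA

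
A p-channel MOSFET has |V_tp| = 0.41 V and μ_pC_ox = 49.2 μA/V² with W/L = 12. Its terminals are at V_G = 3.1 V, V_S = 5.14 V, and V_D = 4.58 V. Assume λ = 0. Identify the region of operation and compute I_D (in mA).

Triode; I_D = 0.446 mA

V_SG = V_S − V_G = 5.14 − 3.1 = 2.04 V; V_SD = V_S − V_D = 5.14 − 4.58 = 0.56 V.
k_p = μ_pC_ox · (W/L) = 0.5904 mA/V².
V_ov = V_SG − |V_tp| = 2.04 − 0.41 = 1.63 V.
Since V_SD = 0.56 V < V_ov = 1.63 V, the device is in the triode region.
I_D = k_p [V_ov · V_SD − ½ V_SD²] = 0.5904 × [1.63 × 0.56 − 0.5 × 0.56²] = 0.446 mA.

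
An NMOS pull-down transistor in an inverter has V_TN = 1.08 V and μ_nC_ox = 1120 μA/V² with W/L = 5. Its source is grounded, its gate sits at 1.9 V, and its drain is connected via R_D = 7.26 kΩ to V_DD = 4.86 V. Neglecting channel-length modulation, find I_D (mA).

V_GS = V_G = 1.9 V, so V_ov = 1.9 − 1.08 = 0.82 V.
k_n = μ_nC_ox · (W/L) = 5.6 mA/V².
Assume saturation: I_D = ½ k_n V_ov² = 0.5 × 5.6 × 0.82² = 1.88 mA, giving V_DS = V_DD − I_D R_D = 4.86 − 1.88 × 7.26 = -8.81 V.
But -8.81 V < V_ov = 0.82 V, so the device is actually in triode.
In triode I_D = k_n[V_ov V_DS − ½ V_DS²] and I_D = (V_DD − V_DS)/R_D. Equating: 20.3 V_DS² − 34.34 V_DS + 4.86 = 0, giving V_DS = 0.156 V (the root below V_ov).
I_D = (4.86 − 0.156) / 7.26 = 0.648 mA.

I_D = 0.648 mA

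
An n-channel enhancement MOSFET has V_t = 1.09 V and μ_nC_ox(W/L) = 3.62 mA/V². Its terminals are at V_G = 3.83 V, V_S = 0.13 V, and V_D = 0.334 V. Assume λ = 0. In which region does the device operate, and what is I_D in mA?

Triode; I_D = 1.85 mA

V_GS = V_G − V_S = 3.83 − 0.13 = 3.7 V; V_DS = V_D − V_S = 0.334 − 0.13 = 0.204 V.
V_ov = V_GS − V_t = 3.7 − 1.09 = 2.61 V.
Since V_DS = 0.204 V < V_ov = 2.61 V, the device is in the triode region.
I_D = k_n [V_ov · V_DS − ½ V_DS²] = 3.62 × [2.61 × 0.204 − 0.5 × 0.204²] = 1.85 mA.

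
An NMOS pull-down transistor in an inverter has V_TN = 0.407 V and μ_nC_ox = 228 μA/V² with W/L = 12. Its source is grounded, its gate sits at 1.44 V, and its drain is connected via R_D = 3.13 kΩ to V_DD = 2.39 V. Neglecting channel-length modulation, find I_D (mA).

V_GS = V_G = 1.44 V, so V_ov = 1.44 − 0.407 = 1.03 V.
k_n = μ_nC_ox · (W/L) = 2.736 mA/V².
Assume saturation: I_D = ½ k_n V_ov² = 0.5 × 2.736 × 1.03² = 1.46 mA, giving V_DS = V_DD − I_D R_D = 2.39 − 1.46 × 3.13 = -2.18 V.
But -2.18 V < V_ov = 1.03 V, so the device is actually in triode.
In triode I_D = k_n[V_ov V_DS − ½ V_DS²] and I_D = (V_DD − V_DS)/R_D. Equating: 4.28 V_DS² − 9.846 V_DS + 2.39 = 0, giving V_DS = 0.276 V (the root below V_ov).
I_D = (2.39 − 0.276) / 3.13 = 0.675 mA.

I_D = 0.675 mA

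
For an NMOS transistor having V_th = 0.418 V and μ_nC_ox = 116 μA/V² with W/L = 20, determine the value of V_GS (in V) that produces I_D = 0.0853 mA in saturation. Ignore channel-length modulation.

V_GS = 0.689 V

k_n = μ_nC_ox · (W/L) = 2.32 mA/V².
In saturation I_D = ½ k_n (V_GS − V_th)², so V_GS − V_th = √(2 I_D / k_n) = √(2 × 0.0853 / 2.32) = 0.271 V.
V_GS = 0.418 + 0.271 = 0.689 V.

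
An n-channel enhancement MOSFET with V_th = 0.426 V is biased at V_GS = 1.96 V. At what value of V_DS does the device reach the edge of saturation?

The boundary between triode and saturation is V_DS = V_GS − V_th = V_ov.
V_ov = 1.96 − 0.426 = 1.53 V.

V_DS,sat = 1.53 V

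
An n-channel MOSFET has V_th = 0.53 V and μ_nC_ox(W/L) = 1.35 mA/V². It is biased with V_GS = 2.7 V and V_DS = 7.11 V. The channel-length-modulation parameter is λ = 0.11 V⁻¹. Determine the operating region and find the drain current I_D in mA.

V_ov = V_GS − V_th = 2.7 − 0.53 = 2.17 V.
Since V_DS = 7.11 V ≥ V_ov = 2.17 V, the device is in saturation.
I_D = ½ k_n V_ov² (1 + λ V_DS) = 0.5 × 1.35 × 2.17² × (1 + 0.11 × 7.11) = 5.66 mA.

Saturation; I_D = 5.66 mA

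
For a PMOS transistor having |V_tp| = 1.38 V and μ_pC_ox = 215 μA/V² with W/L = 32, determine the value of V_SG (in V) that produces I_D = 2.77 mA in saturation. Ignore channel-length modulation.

V_SG = 2.28 V

k_p = μ_pC_ox · (W/L) = 6.88 mA/V².
In saturation I_D = ½ k_p (V_SG − |V_tp|)², so V_SG − |V_tp| = √(2 I_D / k_p) = √(2 × 2.77 / 6.88) = 0.897 V.
V_SG = 1.38 + 0.897 = 2.28 V.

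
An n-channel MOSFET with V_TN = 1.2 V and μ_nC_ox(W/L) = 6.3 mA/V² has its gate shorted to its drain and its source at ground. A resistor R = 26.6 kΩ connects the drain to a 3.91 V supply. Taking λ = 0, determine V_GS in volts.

With gate tied to drain, V_GS = V_DS ≥ V_GS − V_TN, so the device is in saturation.
KCL at the drain: ½ k_n (V_GS − V_TN)² = (V_DD − V_GS)/R.
Let x = V_GS − 1.2. Then 83.8 x² + x − 2.71 = 0, giving x = 0.174 V (positive root), so V_GS = 1.37 V.
I_D = (V_DD − V_GS)/R = (3.91 − 1.37) / 26.6 = 0.0953 mA.

V_GS = 1.37 V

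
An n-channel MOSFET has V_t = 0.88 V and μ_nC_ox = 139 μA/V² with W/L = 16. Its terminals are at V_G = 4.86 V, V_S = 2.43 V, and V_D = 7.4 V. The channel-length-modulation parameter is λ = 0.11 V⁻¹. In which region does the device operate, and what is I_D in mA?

Saturation; I_D = 4.13 mA

V_GS = V_G − V_S = 4.86 − 2.43 = 2.43 V; V_DS = V_D − V_S = 7.4 − 2.43 = 4.97 V.
k_n = μ_nC_ox · (W/L) = 2.224 mA/V².
V_ov = V_GS − V_t = 2.43 − 0.88 = 1.55 V.
Since V_DS = 4.97 V ≥ V_ov = 1.55 V, the device is in saturation.
I_D = ½ k_n V_ov² (1 + λ V_DS) = 0.5 × 2.224 × 1.55² × (1 + 0.11 × 4.97) = 4.13 mA.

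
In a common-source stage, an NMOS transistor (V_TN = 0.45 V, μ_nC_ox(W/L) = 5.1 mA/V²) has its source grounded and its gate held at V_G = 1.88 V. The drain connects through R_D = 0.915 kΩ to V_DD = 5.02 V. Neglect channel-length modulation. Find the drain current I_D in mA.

V_GS = V_G = 1.88 V, so V_ov = 1.88 − 0.45 = 1.43 V.
Assume saturation: I_D = ½ k_n V_ov² = 0.5 × 5.1 × 1.43² = 5.21 mA, giving V_DS = V_DD − I_D R_D = 5.02 − 5.21 × 0.915 = 0.249 V.
But 0.249 V < V_ov = 1.43 V, so the device is actually in triode.
In triode I_D = k_n[V_ov V_DS − ½ V_DS²] and I_D = (V_DD − V_DS)/R_D. Equating: 2.33 V_DS² − 7.673 V_DS + 5.02 = 0, giving V_DS = 0.901 V (the root below V_ov).
I_D = (5.02 − 0.901) / 0.915 = 4.5 mA.

I_D = 4.50 mA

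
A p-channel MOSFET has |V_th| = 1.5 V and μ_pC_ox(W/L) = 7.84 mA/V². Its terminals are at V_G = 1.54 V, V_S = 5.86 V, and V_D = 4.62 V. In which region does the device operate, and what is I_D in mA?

Triode; I_D = 21.4 mA

V_SG = V_S − V_G = 5.86 − 1.54 = 4.32 V; V_SD = V_S − V_D = 5.86 − 4.62 = 1.24 V.
V_ov = V_SG − |V_th| = 4.32 − 1.5 = 2.82 V.
Since V_SD = 1.24 V < V_ov = 2.82 V, the device is in the triode region.
I_D = k_p [V_ov · V_SD − ½ V_SD²] = 7.84 × [2.82 × 1.24 − 0.5 × 1.24²] = 21.4 mA.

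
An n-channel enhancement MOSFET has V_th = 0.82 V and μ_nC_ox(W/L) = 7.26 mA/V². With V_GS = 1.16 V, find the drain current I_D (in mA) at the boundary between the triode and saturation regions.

I_D = 0.420 mA

At the boundary V_DS = V_ov = V_GS − V_th = 1.16 − 0.82 = 0.34 V.
I_D = ½ k_n V_ov² = 0.5 × 7.26 × 0.34² = 0.42 mA.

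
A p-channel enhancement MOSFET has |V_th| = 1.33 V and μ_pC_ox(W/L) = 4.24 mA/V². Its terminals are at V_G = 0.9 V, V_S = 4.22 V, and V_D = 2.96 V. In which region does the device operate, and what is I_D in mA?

Triode; I_D = 7.27 mA

V_SG = V_S − V_G = 4.22 − 0.9 = 3.32 V; V_SD = V_S − V_D = 4.22 − 2.96 = 1.26 V.
V_ov = V_SG − |V_th| = 3.32 − 1.33 = 1.99 V.
Since V_SD = 1.26 V < V_ov = 1.99 V, the device is in the triode region.
I_D = k_p [V_ov · V_SD − ½ V_SD²] = 4.24 × [1.99 × 1.26 − 0.5 × 1.26²] = 7.27 mA.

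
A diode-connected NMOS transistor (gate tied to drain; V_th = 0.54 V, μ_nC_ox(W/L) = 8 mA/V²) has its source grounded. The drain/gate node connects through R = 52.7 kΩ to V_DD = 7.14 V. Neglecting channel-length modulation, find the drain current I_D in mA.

I_D = 0.122 mA

With gate tied to drain, V_GS = V_DS ≥ V_GS − V_th, so the device is in saturation.
KCL at the drain: ½ k_n (V_GS − V_th)² = (V_DD − V_GS)/R.
Let x = V_GS − 0.54. Then 211 x² + x − 6.6 = 0, giving x = 0.175 V (positive root), so V_GS = 0.715 V.
I_D = (V_DD − V_GS)/R = (7.14 − 0.715) / 52.7 = 0.122 mA.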